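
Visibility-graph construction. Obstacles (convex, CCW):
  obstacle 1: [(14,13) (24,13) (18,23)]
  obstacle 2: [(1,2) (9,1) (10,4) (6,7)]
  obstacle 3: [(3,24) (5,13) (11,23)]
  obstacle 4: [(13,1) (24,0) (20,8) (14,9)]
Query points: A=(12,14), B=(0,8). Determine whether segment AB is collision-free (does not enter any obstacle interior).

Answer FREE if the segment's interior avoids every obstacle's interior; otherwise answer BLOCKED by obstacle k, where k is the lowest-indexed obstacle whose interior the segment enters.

Obstacle 1 [(14,13) (24,13) (18,23)]:
  edge (14,13)–(24,13): clear
  edge (24,13)–(18,23): clear
  edge (18,23)–(14,13): clear
  midpoint (6,11) outside
  → clear
Obstacle 2 [(1,2) (9,1) (10,4) (6,7)]:
  edge (1,2)–(9,1): clear
  edge (9,1)–(10,4): clear
  edge (10,4)–(6,7): clear
  edge (6,7)–(1,2): clear
  midpoint (6,11) outside
  → clear
Obstacle 3 [(3,24) (5,13) (11,23)]:
  edge (3,24)–(5,13): clear
  edge (5,13)–(11,23): clear
  edge (11,23)–(3,24): clear
  midpoint (6,11) outside
  → clear
Obstacle 4 [(13,1) (24,0) (20,8) (14,9)]:
  edge (13,1)–(24,0): clear
  edge (24,0)–(20,8): clear
  edge (20,8)–(14,9): clear
  edge (14,9)–(13,1): clear
  midpoint (6,11) outside
  → clear

FREE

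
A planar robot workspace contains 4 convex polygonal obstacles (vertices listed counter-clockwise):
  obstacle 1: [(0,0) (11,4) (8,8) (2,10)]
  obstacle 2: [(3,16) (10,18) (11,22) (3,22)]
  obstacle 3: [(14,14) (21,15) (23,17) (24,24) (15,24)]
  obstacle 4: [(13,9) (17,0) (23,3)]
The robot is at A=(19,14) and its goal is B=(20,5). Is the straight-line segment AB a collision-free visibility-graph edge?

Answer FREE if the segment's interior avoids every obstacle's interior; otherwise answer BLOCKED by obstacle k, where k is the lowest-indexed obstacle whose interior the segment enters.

Obstacle 1 [(0,0) (11,4) (8,8) (2,10)]:
  edge (0,0)–(11,4): clear
  edge (11,4)–(8,8): clear
  edge (8,8)–(2,10): clear
  edge (2,10)–(0,0): clear
  midpoint (39/2,19/2) outside
  → clear
Obstacle 2 [(3,16) (10,18) (11,22) (3,22)]:
  edge (3,16)–(10,18): clear
  edge (10,18)–(11,22): clear
  edge (11,22)–(3,22): clear
  edge (3,22)–(3,16): clear
  midpoint (39/2,19/2) outside
  → clear
Obstacle 3 [(14,14) (21,15) (23,17) (24,24) (15,24)]:
  edge (14,14)–(21,15): clear
  edge (21,15)–(23,17): clear
  edge (23,17)–(24,24): clear
  edge (24,24)–(15,24): clear
  edge (15,24)–(14,14): clear
  midpoint (39/2,19/2) outside
  → clear
Obstacle 4 [(13,9) (17,0) (23,3)]:
  edge (13,9)–(17,0): clear
  edge (17,0)–(23,3): clear
  edge (23,3)–(13,9): clear
  midpoint (39/2,19/2) outside
  → clear

FREE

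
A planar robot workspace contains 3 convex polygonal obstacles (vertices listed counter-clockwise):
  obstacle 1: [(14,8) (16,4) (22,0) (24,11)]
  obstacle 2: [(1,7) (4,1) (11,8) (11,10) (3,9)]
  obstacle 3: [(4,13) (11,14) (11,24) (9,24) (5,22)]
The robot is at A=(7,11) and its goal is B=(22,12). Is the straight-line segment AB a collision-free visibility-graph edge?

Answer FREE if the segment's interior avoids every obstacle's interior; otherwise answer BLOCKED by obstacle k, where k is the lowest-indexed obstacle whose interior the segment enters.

Obstacle 1 [(14,8) (16,4) (22,0) (24,11)]:
  edge (14,8)–(16,4): clear
  edge (16,4)–(22,0): clear
  edge (22,0)–(24,11): clear
  edge (24,11)–(14,8): clear
  midpoint (29/2,23/2) outside
  → clear
Obstacle 2 [(1,7) (4,1) (11,8) (11,10) (3,9)]:
  edge (1,7)–(4,1): clear
  edge (4,1)–(11,8): clear
  edge (11,8)–(11,10): clear
  edge (11,10)–(3,9): clear
  edge (3,9)–(1,7): clear
  midpoint (29/2,23/2) outside
  → clear
Obstacle 3 [(4,13) (11,14) (11,24) (9,24) (5,22)]:
  edge (4,13)–(11,14): clear
  edge (11,14)–(11,24): clear
  edge (11,24)–(9,24): clear
  edge (9,24)–(5,22): clear
  edge (5,22)–(4,13): clear
  midpoint (29/2,23/2) outside
  → clear

FREE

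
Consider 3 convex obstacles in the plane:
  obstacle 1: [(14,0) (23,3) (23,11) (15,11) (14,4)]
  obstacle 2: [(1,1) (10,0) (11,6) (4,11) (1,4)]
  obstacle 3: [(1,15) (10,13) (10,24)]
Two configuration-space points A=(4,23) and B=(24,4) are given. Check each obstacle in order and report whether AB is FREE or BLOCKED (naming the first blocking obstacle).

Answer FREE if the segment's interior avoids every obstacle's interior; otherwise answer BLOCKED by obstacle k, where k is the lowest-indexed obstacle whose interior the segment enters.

BLOCKED by obstacle 1

Obstacle 1 [(14,0) (23,3) (23,11) (15,11) (14,4)]:
  edge (14,0)–(23,3): clear
  edge (23,3)–(23,11): crosses AB
  edge (23,11)–(15,11): crosses AB
  edge (15,11)–(14,4): clear
  edge (14,4)–(14,0): clear
  → BLOCKED
Obstacle 2 [(1,1) (10,0) (11,6) (4,11) (1,4)]:
  edge (1,1)–(10,0): clear
  edge (10,0)–(11,6): clear
  edge (11,6)–(4,11): clear
  edge (4,11)–(1,4): clear
  edge (1,4)–(1,1): clear
  midpoint (14,27/2) outside
  → clear
Obstacle 3 [(1,15) (10,13) (10,24)]:
  edge (1,15)–(10,13): clear
  edge (10,13)–(10,24): crosses AB
  edge (10,24)–(1,15): crosses AB
  → BLOCKED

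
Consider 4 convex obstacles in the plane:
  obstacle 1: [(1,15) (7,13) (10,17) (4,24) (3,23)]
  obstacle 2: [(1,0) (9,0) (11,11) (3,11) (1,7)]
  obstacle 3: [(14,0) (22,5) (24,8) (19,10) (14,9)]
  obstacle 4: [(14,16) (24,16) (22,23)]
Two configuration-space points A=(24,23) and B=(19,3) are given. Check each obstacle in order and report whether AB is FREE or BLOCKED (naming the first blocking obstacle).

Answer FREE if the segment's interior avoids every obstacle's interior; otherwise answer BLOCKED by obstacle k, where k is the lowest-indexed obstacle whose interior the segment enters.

BLOCKED by obstacle 3

Obstacle 1 [(1,15) (7,13) (10,17) (4,24) (3,23)]:
  edge (1,15)–(7,13): clear
  edge (7,13)–(10,17): clear
  edge (10,17)–(4,24): clear
  edge (4,24)–(3,23): clear
  edge (3,23)–(1,15): clear
  midpoint (43/2,13) outside
  → clear
Obstacle 2 [(1,0) (9,0) (11,11) (3,11) (1,7)]:
  edge (1,0)–(9,0): clear
  edge (9,0)–(11,11): clear
  edge (11,11)–(3,11): clear
  edge (3,11)–(1,7): clear
  edge (1,7)–(1,0): clear
  midpoint (43/2,13) outside
  → clear
Obstacle 3 [(14,0) (22,5) (24,8) (19,10) (14,9)]:
  edge (14,0)–(22,5): crosses AB
  edge (22,5)–(24,8): clear
  edge (24,8)–(19,10): crosses AB
  edge (19,10)–(14,9): clear
  edge (14,9)–(14,0): clear
  → BLOCKED
Obstacle 4 [(14,16) (24,16) (22,23)]:
  edge (14,16)–(24,16): crosses AB
  edge (24,16)–(22,23): crosses AB
  edge (22,23)–(14,16): clear
  → BLOCKED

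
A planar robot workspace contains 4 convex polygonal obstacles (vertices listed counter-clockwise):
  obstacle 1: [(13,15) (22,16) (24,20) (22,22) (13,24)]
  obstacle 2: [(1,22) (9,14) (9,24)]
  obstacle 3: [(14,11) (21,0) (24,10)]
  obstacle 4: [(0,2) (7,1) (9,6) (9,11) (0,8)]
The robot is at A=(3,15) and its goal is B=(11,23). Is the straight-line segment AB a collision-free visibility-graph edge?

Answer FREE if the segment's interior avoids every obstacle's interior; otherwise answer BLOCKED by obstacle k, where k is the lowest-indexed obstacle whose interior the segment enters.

Obstacle 1 [(13,15) (22,16) (24,20) (22,22) (13,24)]:
  edge (13,15)–(22,16): clear
  edge (22,16)–(24,20): clear
  edge (24,20)–(22,22): clear
  edge (22,22)–(13,24): clear
  edge (13,24)–(13,15): clear
  midpoint (7,19) outside
  → clear
Obstacle 2 [(1,22) (9,14) (9,24)]:
  edge (1,22)–(9,14): crosses AB
  edge (9,14)–(9,24): crosses AB
  edge (9,24)–(1,22): clear
  → BLOCKED
Obstacle 3 [(14,11) (21,0) (24,10)]:
  edge (14,11)–(21,0): clear
  edge (21,0)–(24,10): clear
  edge (24,10)–(14,11): clear
  midpoint (7,19) outside
  → clear
Obstacle 4 [(0,2) (7,1) (9,6) (9,11) (0,8)]:
  edge (0,2)–(7,1): clear
  edge (7,1)–(9,6): clear
  edge (9,6)–(9,11): clear
  edge (9,11)–(0,8): clear
  edge (0,8)–(0,2): clear
  midpoint (7,19) outside
  → clear

BLOCKED by obstacle 2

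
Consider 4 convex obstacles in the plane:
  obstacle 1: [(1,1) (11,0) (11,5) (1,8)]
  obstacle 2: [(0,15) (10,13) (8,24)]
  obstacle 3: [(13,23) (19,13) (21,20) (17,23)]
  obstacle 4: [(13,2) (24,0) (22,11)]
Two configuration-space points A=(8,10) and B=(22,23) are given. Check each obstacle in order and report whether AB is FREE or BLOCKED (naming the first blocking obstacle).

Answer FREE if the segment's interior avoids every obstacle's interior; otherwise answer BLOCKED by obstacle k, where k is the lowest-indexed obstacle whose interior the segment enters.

BLOCKED by obstacle 3

Obstacle 1 [(1,1) (11,0) (11,5) (1,8)]:
  edge (1,1)–(11,0): clear
  edge (11,0)–(11,5): clear
  edge (11,5)–(1,8): clear
  edge (1,8)–(1,1): clear
  midpoint (15,33/2) outside
  → clear
Obstacle 2 [(0,15) (10,13) (8,24)]:
  edge (0,15)–(10,13): clear
  edge (10,13)–(8,24): clear
  edge (8,24)–(0,15): clear
  midpoint (15,33/2) outside
  → clear
Obstacle 3 [(13,23) (19,13) (21,20) (17,23)]:
  edge (13,23)–(19,13): crosses AB
  edge (19,13)–(21,20): clear
  edge (21,20)–(17,23): crosses AB
  edge (17,23)–(13,23): clear
  → BLOCKED
Obstacle 4 [(13,2) (24,0) (22,11)]:
  edge (13,2)–(24,0): clear
  edge (24,0)–(22,11): clear
  edge (22,11)–(13,2): clear
  midpoint (15,33/2) outside
  → clear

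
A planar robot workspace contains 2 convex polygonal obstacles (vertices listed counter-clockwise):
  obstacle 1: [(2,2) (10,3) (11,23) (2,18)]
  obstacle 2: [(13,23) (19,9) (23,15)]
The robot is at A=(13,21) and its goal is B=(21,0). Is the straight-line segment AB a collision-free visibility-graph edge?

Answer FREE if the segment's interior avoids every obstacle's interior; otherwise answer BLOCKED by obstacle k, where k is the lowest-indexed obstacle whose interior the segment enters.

FREE

Obstacle 1 [(2,2) (10,3) (11,23) (2,18)]:
  edge (2,2)–(10,3): clear
  edge (10,3)–(11,23): clear
  edge (11,23)–(2,18): clear
  edge (2,18)–(2,2): clear
  midpoint (17,21/2) outside
  → clear
Obstacle 2 [(13,23) (19,9) (23,15)]:
  edge (13,23)–(19,9): clear
  edge (19,9)–(23,15): clear
  edge (23,15)–(13,23): clear
  midpoint (17,21/2) outside
  → clear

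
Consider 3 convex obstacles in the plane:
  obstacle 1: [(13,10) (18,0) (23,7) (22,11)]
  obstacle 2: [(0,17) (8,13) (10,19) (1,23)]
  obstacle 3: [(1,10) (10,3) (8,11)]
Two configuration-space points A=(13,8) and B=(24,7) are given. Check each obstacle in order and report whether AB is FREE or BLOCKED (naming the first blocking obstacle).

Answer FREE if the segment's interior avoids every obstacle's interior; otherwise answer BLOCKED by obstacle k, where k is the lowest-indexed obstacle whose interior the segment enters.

Obstacle 1 [(13,10) (18,0) (23,7) (22,11)]:
  edge (13,10)–(18,0): crosses AB
  edge (18,0)–(23,7): clear
  edge (23,7)–(22,11): crosses AB
  edge (22,11)–(13,10): clear
  → BLOCKED
Obstacle 2 [(0,17) (8,13) (10,19) (1,23)]:
  edge (0,17)–(8,13): clear
  edge (8,13)–(10,19): clear
  edge (10,19)–(1,23): clear
  edge (1,23)–(0,17): clear
  midpoint (37/2,15/2) outside
  → clear
Obstacle 3 [(1,10) (10,3) (8,11)]:
  edge (1,10)–(10,3): clear
  edge (10,3)–(8,11): clear
  edge (8,11)–(1,10): clear
  midpoint (37/2,15/2) outside
  → clear

BLOCKED by obstacle 1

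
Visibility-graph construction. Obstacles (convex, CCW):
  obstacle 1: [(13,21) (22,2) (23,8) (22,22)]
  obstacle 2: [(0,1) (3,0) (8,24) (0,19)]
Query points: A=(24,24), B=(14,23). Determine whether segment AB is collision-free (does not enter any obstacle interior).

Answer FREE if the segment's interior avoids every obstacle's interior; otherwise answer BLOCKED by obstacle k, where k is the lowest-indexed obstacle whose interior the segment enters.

FREE

Obstacle 1 [(13,21) (22,2) (23,8) (22,22)]:
  edge (13,21)–(22,2): clear
  edge (22,2)–(23,8): clear
  edge (23,8)–(22,22): clear
  edge (22,22)–(13,21): clear
  midpoint (19,47/2) outside
  → clear
Obstacle 2 [(0,1) (3,0) (8,24) (0,19)]:
  edge (0,1)–(3,0): clear
  edge (3,0)–(8,24): clear
  edge (8,24)–(0,19): clear
  edge (0,19)–(0,1): clear
  midpoint (19,47/2) outside
  → clear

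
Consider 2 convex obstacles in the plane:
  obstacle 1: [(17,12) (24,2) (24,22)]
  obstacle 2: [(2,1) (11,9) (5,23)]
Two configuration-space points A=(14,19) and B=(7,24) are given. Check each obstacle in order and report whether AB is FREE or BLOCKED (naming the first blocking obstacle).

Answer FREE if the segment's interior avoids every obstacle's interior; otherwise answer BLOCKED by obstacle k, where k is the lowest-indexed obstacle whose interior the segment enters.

FREE

Obstacle 1 [(17,12) (24,2) (24,22)]:
  edge (17,12)–(24,2): clear
  edge (24,2)–(24,22): clear
  edge (24,22)–(17,12): clear
  midpoint (21/2,43/2) outside
  → clear
Obstacle 2 [(2,1) (11,9) (5,23)]:
  edge (2,1)–(11,9): clear
  edge (11,9)–(5,23): clear
  edge (5,23)–(2,1): clear
  midpoint (21/2,43/2) outside
  → clear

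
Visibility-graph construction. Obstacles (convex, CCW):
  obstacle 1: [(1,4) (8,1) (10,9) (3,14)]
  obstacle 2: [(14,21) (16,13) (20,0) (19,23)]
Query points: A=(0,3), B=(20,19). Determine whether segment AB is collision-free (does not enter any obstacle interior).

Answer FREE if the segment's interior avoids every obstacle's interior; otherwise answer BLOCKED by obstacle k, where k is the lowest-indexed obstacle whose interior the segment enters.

BLOCKED by obstacle 1

Obstacle 1 [(1,4) (8,1) (10,9) (3,14)]:
  edge (1,4)–(8,1): crosses AB
  edge (8,1)–(10,9): clear
  edge (10,9)–(3,14): crosses AB
  edge (3,14)–(1,4): clear
  → BLOCKED
Obstacle 2 [(14,21) (16,13) (20,0) (19,23)]:
  edge (14,21)–(16,13): crosses AB
  edge (16,13)–(20,0): clear
  edge (20,0)–(19,23): crosses AB
  edge (19,23)–(14,21): clear
  → BLOCKED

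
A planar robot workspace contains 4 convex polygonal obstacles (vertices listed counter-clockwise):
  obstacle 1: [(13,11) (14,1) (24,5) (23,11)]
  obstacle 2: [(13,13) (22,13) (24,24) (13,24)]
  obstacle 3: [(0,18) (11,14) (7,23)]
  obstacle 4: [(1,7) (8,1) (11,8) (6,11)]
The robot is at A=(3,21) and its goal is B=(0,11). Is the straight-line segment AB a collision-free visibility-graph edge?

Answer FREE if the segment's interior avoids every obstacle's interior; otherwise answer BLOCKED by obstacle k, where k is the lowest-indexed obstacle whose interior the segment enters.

Obstacle 1 [(13,11) (14,1) (24,5) (23,11)]:
  edge (13,11)–(14,1): clear
  edge (14,1)–(24,5): clear
  edge (24,5)–(23,11): clear
  edge (23,11)–(13,11): clear
  midpoint (3/2,16) outside
  → clear
Obstacle 2 [(13,13) (22,13) (24,24) (13,24)]:
  edge (13,13)–(22,13): clear
  edge (22,13)–(24,24): clear
  edge (24,24)–(13,24): clear
  edge (13,24)–(13,13): clear
  midpoint (3/2,16) outside
  → clear
Obstacle 3 [(0,18) (11,14) (7,23)]:
  edge (0,18)–(11,14): crosses AB
  edge (11,14)–(7,23): clear
  edge (7,23)–(0,18): crosses AB
  → BLOCKED
Obstacle 4 [(1,7) (8,1) (11,8) (6,11)]:
  edge (1,7)–(8,1): clear
  edge (8,1)–(11,8): clear
  edge (11,8)–(6,11): clear
  edge (6,11)–(1,7): clear
  midpoint (3/2,16) outside
  → clear

BLOCKED by obstacle 3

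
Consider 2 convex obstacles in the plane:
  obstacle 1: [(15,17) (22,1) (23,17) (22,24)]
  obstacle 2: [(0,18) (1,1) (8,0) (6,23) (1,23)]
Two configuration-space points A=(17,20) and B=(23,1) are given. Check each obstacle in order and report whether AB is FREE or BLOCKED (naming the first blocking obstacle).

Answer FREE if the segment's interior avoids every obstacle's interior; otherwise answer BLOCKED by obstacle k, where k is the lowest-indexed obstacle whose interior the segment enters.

BLOCKED by obstacle 1

Obstacle 1 [(15,17) (22,1) (23,17) (22,24)]:
  edge (15,17)–(22,1): clear
  edge (22,1)–(23,17): crosses AB
  edge (23,17)–(22,24): clear
  edge (22,24)–(15,17): crosses AB
  → BLOCKED
Obstacle 2 [(0,18) (1,1) (8,0) (6,23) (1,23)]:
  edge (0,18)–(1,1): clear
  edge (1,1)–(8,0): clear
  edge (8,0)–(6,23): clear
  edge (6,23)–(1,23): clear
  edge (1,23)–(0,18): clear
  midpoint (20,21/2) outside
  → clear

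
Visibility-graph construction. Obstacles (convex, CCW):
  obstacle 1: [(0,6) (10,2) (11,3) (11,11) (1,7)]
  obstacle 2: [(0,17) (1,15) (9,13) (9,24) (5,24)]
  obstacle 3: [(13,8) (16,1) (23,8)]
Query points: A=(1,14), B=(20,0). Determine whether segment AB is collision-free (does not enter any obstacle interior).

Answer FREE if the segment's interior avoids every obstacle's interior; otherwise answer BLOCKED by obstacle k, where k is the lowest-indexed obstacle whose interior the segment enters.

BLOCKED by obstacle 1

Obstacle 1 [(0,6) (10,2) (11,3) (11,11) (1,7)]:
  edge (0,6)–(10,2): clear
  edge (10,2)–(11,3): clear
  edge (11,3)–(11,11): crosses AB
  edge (11,11)–(1,7): crosses AB
  edge (1,7)–(0,6): clear
  → BLOCKED
Obstacle 2 [(0,17) (1,15) (9,13) (9,24) (5,24)]:
  edge (0,17)–(1,15): clear
  edge (1,15)–(9,13): clear
  edge (9,13)–(9,24): clear
  edge (9,24)–(5,24): clear
  edge (5,24)–(0,17): clear
  midpoint (21/2,7) outside
  → clear
Obstacle 3 [(13,8) (16,1) (23,8)]:
  edge (13,8)–(16,1): crosses AB
  edge (16,1)–(23,8): crosses AB
  edge (23,8)–(13,8): clear
  → BLOCKED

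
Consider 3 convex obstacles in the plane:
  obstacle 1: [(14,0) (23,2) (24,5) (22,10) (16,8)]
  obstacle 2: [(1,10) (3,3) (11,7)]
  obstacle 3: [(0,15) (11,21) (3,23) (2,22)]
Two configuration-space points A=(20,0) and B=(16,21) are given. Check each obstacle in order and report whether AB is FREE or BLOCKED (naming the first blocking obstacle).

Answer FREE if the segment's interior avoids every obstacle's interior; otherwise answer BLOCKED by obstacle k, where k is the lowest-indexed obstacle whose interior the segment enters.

Obstacle 1 [(14,0) (23,2) (24,5) (22,10) (16,8)]:
  edge (14,0)–(23,2): crosses AB
  edge (23,2)–(24,5): clear
  edge (24,5)–(22,10): clear
  edge (22,10)–(16,8): crosses AB
  edge (16,8)–(14,0): clear
  → BLOCKED
Obstacle 2 [(1,10) (3,3) (11,7)]:
  edge (1,10)–(3,3): clear
  edge (3,3)–(11,7): clear
  edge (11,7)–(1,10): clear
  midpoint (18,21/2) outside
  → clear
Obstacle 3 [(0,15) (11,21) (3,23) (2,22)]:
  edge (0,15)–(11,21): clear
  edge (11,21)–(3,23): clear
  edge (3,23)–(2,22): clear
  edge (2,22)–(0,15): clear
  midpoint (18,21/2) outside
  → clear

BLOCKED by obstacle 1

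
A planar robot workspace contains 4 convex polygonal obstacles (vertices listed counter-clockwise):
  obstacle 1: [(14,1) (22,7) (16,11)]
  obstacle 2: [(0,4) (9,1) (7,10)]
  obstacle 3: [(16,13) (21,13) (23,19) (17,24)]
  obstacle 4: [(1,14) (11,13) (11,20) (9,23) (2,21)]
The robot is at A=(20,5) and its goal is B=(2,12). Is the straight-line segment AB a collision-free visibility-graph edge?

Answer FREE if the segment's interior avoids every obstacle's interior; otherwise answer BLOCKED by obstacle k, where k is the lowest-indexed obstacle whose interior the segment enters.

Obstacle 1 [(14,1) (22,7) (16,11)]:
  edge (14,1)–(22,7): crosses AB
  edge (22,7)–(16,11): clear
  edge (16,11)–(14,1): crosses AB
  → BLOCKED
Obstacle 2 [(0,4) (9,1) (7,10)]:
  edge (0,4)–(9,1): clear
  edge (9,1)–(7,10): clear
  edge (7,10)–(0,4): clear
  midpoint (11,17/2) outside
  → clear
Obstacle 3 [(16,13) (21,13) (23,19) (17,24)]:
  edge (16,13)–(21,13): clear
  edge (21,13)–(23,19): clear
  edge (23,19)–(17,24): clear
  edge (17,24)–(16,13): clear
  midpoint (11,17/2) outside
  → clear
Obstacle 4 [(1,14) (11,13) (11,20) (9,23) (2,21)]:
  edge (1,14)–(11,13): clear
  edge (11,13)–(11,20): clear
  edge (11,20)–(9,23): clear
  edge (9,23)–(2,21): clear
  edge (2,21)–(1,14): clear
  midpoint (11,17/2) outside
  → clear

BLOCKED by obstacle 1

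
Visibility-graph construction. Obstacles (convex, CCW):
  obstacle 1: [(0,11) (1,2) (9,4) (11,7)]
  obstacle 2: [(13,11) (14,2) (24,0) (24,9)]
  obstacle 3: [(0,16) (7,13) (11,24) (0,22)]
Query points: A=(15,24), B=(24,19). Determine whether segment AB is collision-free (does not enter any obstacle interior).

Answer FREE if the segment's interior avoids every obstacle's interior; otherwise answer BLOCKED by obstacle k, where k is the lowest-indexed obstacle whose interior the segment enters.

Obstacle 1 [(0,11) (1,2) (9,4) (11,7)]:
  edge (0,11)–(1,2): clear
  edge (1,2)–(9,4): clear
  edge (9,4)–(11,7): clear
  edge (11,7)–(0,11): clear
  midpoint (39/2,43/2) outside
  → clear
Obstacle 2 [(13,11) (14,2) (24,0) (24,9)]:
  edge (13,11)–(14,2): clear
  edge (14,2)–(24,0): clear
  edge (24,0)–(24,9): clear
  edge (24,9)–(13,11): clear
  midpoint (39/2,43/2) outside
  → clear
Obstacle 3 [(0,16) (7,13) (11,24) (0,22)]:
  edge (0,16)–(7,13): clear
  edge (7,13)–(11,24): clear
  edge (11,24)–(0,22): clear
  edge (0,22)–(0,16): clear
  midpoint (39/2,43/2) outside
  → clear

FREE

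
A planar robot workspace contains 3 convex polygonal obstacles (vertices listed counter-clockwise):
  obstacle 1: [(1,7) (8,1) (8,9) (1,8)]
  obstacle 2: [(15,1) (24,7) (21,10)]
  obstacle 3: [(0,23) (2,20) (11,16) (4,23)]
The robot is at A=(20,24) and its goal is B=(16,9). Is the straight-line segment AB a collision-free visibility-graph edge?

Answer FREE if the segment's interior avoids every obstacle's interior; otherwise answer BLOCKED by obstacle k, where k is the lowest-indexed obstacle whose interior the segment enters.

FREE

Obstacle 1 [(1,7) (8,1) (8,9) (1,8)]:
  edge (1,7)–(8,1): clear
  edge (8,1)–(8,9): clear
  edge (8,9)–(1,8): clear
  edge (1,8)–(1,7): clear
  midpoint (18,33/2) outside
  → clear
Obstacle 2 [(15,1) (24,7) (21,10)]:
  edge (15,1)–(24,7): clear
  edge (24,7)–(21,10): clear
  edge (21,10)–(15,1): clear
  midpoint (18,33/2) outside
  → clear
Obstacle 3 [(0,23) (2,20) (11,16) (4,23)]:
  edge (0,23)–(2,20): clear
  edge (2,20)–(11,16): clear
  edge (11,16)–(4,23): clear
  edge (4,23)–(0,23): clear
  midpoint (18,33/2) outside
  → clear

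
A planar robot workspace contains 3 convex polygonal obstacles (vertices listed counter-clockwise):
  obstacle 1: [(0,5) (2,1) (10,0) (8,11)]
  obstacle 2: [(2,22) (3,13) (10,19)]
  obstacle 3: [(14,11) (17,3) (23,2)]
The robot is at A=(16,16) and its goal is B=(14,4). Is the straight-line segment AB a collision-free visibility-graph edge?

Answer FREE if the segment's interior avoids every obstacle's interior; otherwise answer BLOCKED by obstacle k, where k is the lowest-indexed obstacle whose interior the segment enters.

Obstacle 1 [(0,5) (2,1) (10,0) (8,11)]:
  edge (0,5)–(2,1): clear
  edge (2,1)–(10,0): clear
  edge (10,0)–(8,11): clear
  edge (8,11)–(0,5): clear
  midpoint (15,10) outside
  → clear
Obstacle 2 [(2,22) (3,13) (10,19)]:
  edge (2,22)–(3,13): clear
  edge (3,13)–(10,19): clear
  edge (10,19)–(2,22): clear
  midpoint (15,10) outside
  → clear
Obstacle 3 [(14,11) (17,3) (23,2)]:
  edge (14,11)–(17,3): crosses AB
  edge (17,3)–(23,2): clear
  edge (23,2)–(14,11): crosses AB
  → BLOCKED

BLOCKED by obstacle 3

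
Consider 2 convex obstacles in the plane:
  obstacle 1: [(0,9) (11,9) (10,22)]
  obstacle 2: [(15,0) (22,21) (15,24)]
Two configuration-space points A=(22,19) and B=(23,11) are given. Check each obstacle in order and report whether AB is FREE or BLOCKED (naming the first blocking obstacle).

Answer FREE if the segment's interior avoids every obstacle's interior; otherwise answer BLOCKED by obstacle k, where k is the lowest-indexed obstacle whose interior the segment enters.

FREE

Obstacle 1 [(0,9) (11,9) (10,22)]:
  edge (0,9)–(11,9): clear
  edge (11,9)–(10,22): clear
  edge (10,22)–(0,9): clear
  midpoint (45/2,15) outside
  → clear
Obstacle 2 [(15,0) (22,21) (15,24)]:
  edge (15,0)–(22,21): clear
  edge (22,21)–(15,24): clear
  edge (15,24)–(15,0): clear
  midpoint (45/2,15) outside
  → clear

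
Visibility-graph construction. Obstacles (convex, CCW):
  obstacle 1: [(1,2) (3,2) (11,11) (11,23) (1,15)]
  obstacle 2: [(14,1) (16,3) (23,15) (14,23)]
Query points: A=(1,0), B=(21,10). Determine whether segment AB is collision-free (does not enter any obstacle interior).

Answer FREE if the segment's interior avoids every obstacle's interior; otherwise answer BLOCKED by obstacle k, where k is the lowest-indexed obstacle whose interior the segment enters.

Obstacle 1 [(1,2) (3,2) (11,11) (11,23) (1,15)]:
  edge (1,2)–(3,2): clear
  edge (3,2)–(11,11): clear
  edge (11,11)–(11,23): clear
  edge (11,23)–(1,15): clear
  edge (1,15)–(1,2): clear
  midpoint (11,5) outside
  → clear
Obstacle 2 [(14,1) (16,3) (23,15) (14,23)]:
  edge (14,1)–(16,3): clear
  edge (16,3)–(23,15): crosses AB
  edge (23,15)–(14,23): clear
  edge (14,23)–(14,1): crosses AB
  → BLOCKED

BLOCKED by obstacle 2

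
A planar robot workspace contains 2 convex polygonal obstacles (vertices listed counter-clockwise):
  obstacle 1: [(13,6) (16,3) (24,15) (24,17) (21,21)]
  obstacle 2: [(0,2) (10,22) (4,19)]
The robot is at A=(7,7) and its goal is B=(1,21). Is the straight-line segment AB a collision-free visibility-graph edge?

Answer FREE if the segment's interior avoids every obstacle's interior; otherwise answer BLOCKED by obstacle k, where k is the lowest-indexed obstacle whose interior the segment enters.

Obstacle 1 [(13,6) (16,3) (24,15) (24,17) (21,21)]:
  edge (13,6)–(16,3): clear
  edge (16,3)–(24,15): clear
  edge (24,15)–(24,17): clear
  edge (24,17)–(21,21): clear
  edge (21,21)–(13,6): clear
  midpoint (4,14) outside
  → clear
Obstacle 2 [(0,2) (10,22) (4,19)]:
  edge (0,2)–(10,22): crosses AB
  edge (10,22)–(4,19): clear
  edge (4,19)–(0,2): crosses AB
  → BLOCKED

BLOCKED by obstacle 2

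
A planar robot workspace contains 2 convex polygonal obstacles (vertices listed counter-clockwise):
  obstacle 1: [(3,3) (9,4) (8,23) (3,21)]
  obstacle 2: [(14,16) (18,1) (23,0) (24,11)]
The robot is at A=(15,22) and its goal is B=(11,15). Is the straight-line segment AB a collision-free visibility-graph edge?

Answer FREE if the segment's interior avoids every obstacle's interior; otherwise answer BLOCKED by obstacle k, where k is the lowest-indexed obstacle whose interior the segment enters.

FREE

Obstacle 1 [(3,3) (9,4) (8,23) (3,21)]:
  edge (3,3)–(9,4): clear
  edge (9,4)–(8,23): clear
  edge (8,23)–(3,21): clear
  edge (3,21)–(3,3): clear
  midpoint (13,37/2) outside
  → clear
Obstacle 2 [(14,16) (18,1) (23,0) (24,11)]:
  edge (14,16)–(18,1): clear
  edge (18,1)–(23,0): clear
  edge (23,0)–(24,11): clear
  edge (24,11)–(14,16): clear
  midpoint (13,37/2) outside
  → clear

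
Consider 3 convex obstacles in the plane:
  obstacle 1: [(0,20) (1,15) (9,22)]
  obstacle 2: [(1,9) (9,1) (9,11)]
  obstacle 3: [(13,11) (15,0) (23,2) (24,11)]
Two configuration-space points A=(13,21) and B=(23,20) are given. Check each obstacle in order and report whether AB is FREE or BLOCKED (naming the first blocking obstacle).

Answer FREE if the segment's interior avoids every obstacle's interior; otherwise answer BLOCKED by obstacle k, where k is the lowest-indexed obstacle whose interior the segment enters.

Obstacle 1 [(0,20) (1,15) (9,22)]:
  edge (0,20)–(1,15): clear
  edge (1,15)–(9,22): clear
  edge (9,22)–(0,20): clear
  midpoint (18,41/2) outside
  → clear
Obstacle 2 [(1,9) (9,1) (9,11)]:
  edge (1,9)–(9,1): clear
  edge (9,1)–(9,11): clear
  edge (9,11)–(1,9): clear
  midpoint (18,41/2) outside
  → clear
Obstacle 3 [(13,11) (15,0) (23,2) (24,11)]:
  edge (13,11)–(15,0): clear
  edge (15,0)–(23,2): clear
  edge (23,2)–(24,11): clear
  edge (24,11)–(13,11): clear
  midpoint (18,41/2) outside
  → clear

FREE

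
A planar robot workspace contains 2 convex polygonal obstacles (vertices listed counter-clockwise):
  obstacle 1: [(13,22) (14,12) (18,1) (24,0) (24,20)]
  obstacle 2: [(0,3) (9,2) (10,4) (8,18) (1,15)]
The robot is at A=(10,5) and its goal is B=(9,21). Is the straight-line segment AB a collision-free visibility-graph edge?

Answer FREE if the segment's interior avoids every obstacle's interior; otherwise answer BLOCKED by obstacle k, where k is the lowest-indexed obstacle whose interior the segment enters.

FREE

Obstacle 1 [(13,22) (14,12) (18,1) (24,0) (24,20)]:
  edge (13,22)–(14,12): clear
  edge (14,12)–(18,1): clear
  edge (18,1)–(24,0): clear
  edge (24,0)–(24,20): clear
  edge (24,20)–(13,22): clear
  midpoint (19/2,13) outside
  → clear
Obstacle 2 [(0,3) (9,2) (10,4) (8,18) (1,15)]:
  edge (0,3)–(9,2): clear
  edge (9,2)–(10,4): clear
  edge (10,4)–(8,18): clear
  edge (8,18)–(1,15): clear
  edge (1,15)–(0,3): clear
  midpoint (19/2,13) outside
  → clear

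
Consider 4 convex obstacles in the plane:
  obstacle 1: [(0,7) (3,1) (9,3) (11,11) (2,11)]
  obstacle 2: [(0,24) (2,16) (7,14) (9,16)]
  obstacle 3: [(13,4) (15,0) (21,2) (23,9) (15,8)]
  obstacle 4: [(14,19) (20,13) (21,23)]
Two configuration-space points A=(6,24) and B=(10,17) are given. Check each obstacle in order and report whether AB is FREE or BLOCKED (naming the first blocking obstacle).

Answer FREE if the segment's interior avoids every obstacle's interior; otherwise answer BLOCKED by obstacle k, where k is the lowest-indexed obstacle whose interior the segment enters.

Obstacle 1 [(0,7) (3,1) (9,3) (11,11) (2,11)]:
  edge (0,7)–(3,1): clear
  edge (3,1)–(9,3): clear
  edge (9,3)–(11,11): clear
  edge (11,11)–(2,11): clear
  edge (2,11)–(0,7): clear
  midpoint (8,41/2) outside
  → clear
Obstacle 2 [(0,24) (2,16) (7,14) (9,16)]:
  edge (0,24)–(2,16): clear
  edge (2,16)–(7,14): clear
  edge (7,14)–(9,16): clear
  edge (9,16)–(0,24): clear
  midpoint (8,41/2) outside
  → clear
Obstacle 3 [(13,4) (15,0) (21,2) (23,9) (15,8)]:
  edge (13,4)–(15,0): clear
  edge (15,0)–(21,2): clear
  edge (21,2)–(23,9): clear
  edge (23,9)–(15,8): clear
  edge (15,8)–(13,4): clear
  midpoint (8,41/2) outside
  → clear
Obstacle 4 [(14,19) (20,13) (21,23)]:
  edge (14,19)–(20,13): clear
  edge (20,13)–(21,23): clear
  edge (21,23)–(14,19): clear
  midpoint (8,41/2) outside
  → clear

FREE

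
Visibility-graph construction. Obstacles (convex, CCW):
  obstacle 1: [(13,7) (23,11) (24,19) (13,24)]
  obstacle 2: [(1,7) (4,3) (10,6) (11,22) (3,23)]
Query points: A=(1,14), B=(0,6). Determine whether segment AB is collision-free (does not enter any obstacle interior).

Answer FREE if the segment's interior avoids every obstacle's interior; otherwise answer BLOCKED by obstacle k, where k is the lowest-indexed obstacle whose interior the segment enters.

Obstacle 1 [(13,7) (23,11) (24,19) (13,24)]:
  edge (13,7)–(23,11): clear
  edge (23,11)–(24,19): clear
  edge (24,19)–(13,24): clear
  edge (13,24)–(13,7): clear
  midpoint (1/2,10) outside
  → clear
Obstacle 2 [(1,7) (4,3) (10,6) (11,22) (3,23)]:
  edge (1,7)–(4,3): clear
  edge (4,3)–(10,6): clear
  edge (10,6)–(11,22): clear
  edge (11,22)–(3,23): clear
  edge (3,23)–(1,7): clear
  midpoint (1/2,10) outside
  → clear

FREE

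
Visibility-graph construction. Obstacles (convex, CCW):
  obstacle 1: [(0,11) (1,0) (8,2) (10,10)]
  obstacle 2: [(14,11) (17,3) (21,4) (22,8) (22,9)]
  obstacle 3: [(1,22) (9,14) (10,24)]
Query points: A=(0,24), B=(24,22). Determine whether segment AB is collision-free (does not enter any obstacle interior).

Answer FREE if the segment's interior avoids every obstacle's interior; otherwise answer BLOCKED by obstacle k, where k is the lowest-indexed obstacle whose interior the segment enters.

BLOCKED by obstacle 3

Obstacle 1 [(0,11) (1,0) (8,2) (10,10)]:
  edge (0,11)–(1,0): clear
  edge (1,0)–(8,2): clear
  edge (8,2)–(10,10): clear
  edge (10,10)–(0,11): clear
  midpoint (12,23) outside
  → clear
Obstacle 2 [(14,11) (17,3) (21,4) (22,8) (22,9)]:
  edge (14,11)–(17,3): clear
  edge (17,3)–(21,4): clear
  edge (21,4)–(22,8): clear
  edge (22,8)–(22,9): clear
  edge (22,9)–(14,11): clear
  midpoint (12,23) outside
  → clear
Obstacle 3 [(1,22) (9,14) (10,24)]:
  edge (1,22)–(9,14): clear
  edge (9,14)–(10,24): crosses AB
  edge (10,24)–(1,22): crosses AB
  → BLOCKED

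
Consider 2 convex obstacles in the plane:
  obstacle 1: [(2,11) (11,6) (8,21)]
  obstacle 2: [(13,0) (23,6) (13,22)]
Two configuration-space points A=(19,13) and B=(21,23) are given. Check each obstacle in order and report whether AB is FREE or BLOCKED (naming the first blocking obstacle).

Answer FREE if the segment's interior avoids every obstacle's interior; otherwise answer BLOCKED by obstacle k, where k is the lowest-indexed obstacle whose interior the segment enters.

FREE

Obstacle 1 [(2,11) (11,6) (8,21)]:
  edge (2,11)–(11,6): clear
  edge (11,6)–(8,21): clear
  edge (8,21)–(2,11): clear
  midpoint (20,18) outside
  → clear
Obstacle 2 [(13,0) (23,6) (13,22)]:
  edge (13,0)–(23,6): clear
  edge (23,6)–(13,22): clear
  edge (13,22)–(13,0): clear
  midpoint (20,18) outside
  → clear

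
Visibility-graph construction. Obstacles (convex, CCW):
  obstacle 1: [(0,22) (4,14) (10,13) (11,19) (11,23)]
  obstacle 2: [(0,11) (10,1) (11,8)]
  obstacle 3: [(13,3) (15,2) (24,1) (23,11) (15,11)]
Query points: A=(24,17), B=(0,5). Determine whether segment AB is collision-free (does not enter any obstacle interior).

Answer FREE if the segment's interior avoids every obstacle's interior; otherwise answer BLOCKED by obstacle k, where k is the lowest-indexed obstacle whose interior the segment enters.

Obstacle 1 [(0,22) (4,14) (10,13) (11,19) (11,23)]:
  edge (0,22)–(4,14): clear
  edge (4,14)–(10,13): clear
  edge (10,13)–(11,19): clear
  edge (11,19)–(11,23): clear
  edge (11,23)–(0,22): clear
  midpoint (12,11) outside
  → clear
Obstacle 2 [(0,11) (10,1) (11,8)]:
  edge (0,11)–(10,1): crosses AB
  edge (10,1)–(11,8): clear
  edge (11,8)–(0,11): crosses AB
  → BLOCKED
Obstacle 3 [(13,3) (15,2) (24,1) (23,11) (15,11)]:
  edge (13,3)–(15,2): clear
  edge (15,2)–(24,1): clear
  edge (24,1)–(23,11): clear
  edge (23,11)–(15,11): clear
  edge (15,11)–(13,3): clear
  midpoint (12,11) outside
  → clear

BLOCKED by obstacle 2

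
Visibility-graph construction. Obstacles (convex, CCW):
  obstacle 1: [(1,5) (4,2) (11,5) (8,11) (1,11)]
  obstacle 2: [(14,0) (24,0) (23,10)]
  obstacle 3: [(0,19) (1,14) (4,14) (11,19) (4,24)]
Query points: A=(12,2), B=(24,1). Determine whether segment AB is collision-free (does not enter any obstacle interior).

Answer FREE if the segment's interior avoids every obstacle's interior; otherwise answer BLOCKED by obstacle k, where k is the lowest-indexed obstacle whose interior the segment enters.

BLOCKED by obstacle 2

Obstacle 1 [(1,5) (4,2) (11,5) (8,11) (1,11)]:
  edge (1,5)–(4,2): clear
  edge (4,2)–(11,5): clear
  edge (11,5)–(8,11): clear
  edge (8,11)–(1,11): clear
  edge (1,11)–(1,5): clear
  midpoint (18,3/2) outside
  → clear
Obstacle 2 [(14,0) (24,0) (23,10)]:
  edge (14,0)–(24,0): clear
  edge (24,0)–(23,10): crosses AB
  edge (23,10)–(14,0): crosses AB
  → BLOCKED
Obstacle 3 [(0,19) (1,14) (4,14) (11,19) (4,24)]:
  edge (0,19)–(1,14): clear
  edge (1,14)–(4,14): clear
  edge (4,14)–(11,19): clear
  edge (11,19)–(4,24): clear
  edge (4,24)–(0,19): clear
  midpoint (18,3/2) outside
  → clear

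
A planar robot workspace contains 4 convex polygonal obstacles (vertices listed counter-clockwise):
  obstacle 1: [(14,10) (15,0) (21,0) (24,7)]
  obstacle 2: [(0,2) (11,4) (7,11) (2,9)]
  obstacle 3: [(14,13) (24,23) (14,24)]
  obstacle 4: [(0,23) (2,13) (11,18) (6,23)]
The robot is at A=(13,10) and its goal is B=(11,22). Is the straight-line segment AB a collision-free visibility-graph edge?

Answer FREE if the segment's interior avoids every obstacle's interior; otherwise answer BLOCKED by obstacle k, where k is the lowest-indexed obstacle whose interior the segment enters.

Obstacle 1 [(14,10) (15,0) (21,0) (24,7)]:
  edge (14,10)–(15,0): clear
  edge (15,0)–(21,0): clear
  edge (21,0)–(24,7): clear
  edge (24,7)–(14,10): clear
  midpoint (12,16) outside
  → clear
Obstacle 2 [(0,2) (11,4) (7,11) (2,9)]:
  edge (0,2)–(11,4): clear
  edge (11,4)–(7,11): clear
  edge (7,11)–(2,9): clear
  edge (2,9)–(0,2): clear
  midpoint (12,16) outside
  → clear
Obstacle 3 [(14,13) (24,23) (14,24)]:
  edge (14,13)–(24,23): clear
  edge (24,23)–(14,24): clear
  edge (14,24)–(14,13): clear
  midpoint (12,16) outside
  → clear
Obstacle 4 [(0,23) (2,13) (11,18) (6,23)]:
  edge (0,23)–(2,13): clear
  edge (2,13)–(11,18): clear
  edge (11,18)–(6,23): clear
  edge (6,23)–(0,23): clear
  midpoint (12,16) outside
  → clear

FREE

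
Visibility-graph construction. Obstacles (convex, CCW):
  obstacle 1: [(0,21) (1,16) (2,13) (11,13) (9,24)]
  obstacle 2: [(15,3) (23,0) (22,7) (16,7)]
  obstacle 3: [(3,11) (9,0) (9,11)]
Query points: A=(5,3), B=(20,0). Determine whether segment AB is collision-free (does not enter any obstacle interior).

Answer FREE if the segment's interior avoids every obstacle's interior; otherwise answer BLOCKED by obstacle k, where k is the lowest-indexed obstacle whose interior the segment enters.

BLOCKED by obstacle 3

Obstacle 1 [(0,21) (1,16) (2,13) (11,13) (9,24)]:
  edge (0,21)–(1,16): clear
  edge (1,16)–(2,13): clear
  edge (2,13)–(11,13): clear
  edge (11,13)–(9,24): clear
  edge (9,24)–(0,21): clear
  midpoint (25/2,3/2) outside
  → clear
Obstacle 2 [(15,3) (23,0) (22,7) (16,7)]:
  edge (15,3)–(23,0): clear
  edge (23,0)–(22,7): clear
  edge (22,7)–(16,7): clear
  edge (16,7)–(15,3): clear
  midpoint (25/2,3/2) outside
  → clear
Obstacle 3 [(3,11) (9,0) (9,11)]:
  edge (3,11)–(9,0): crosses AB
  edge (9,0)–(9,11): crosses AB
  edge (9,11)–(3,11): clear
  → BLOCKED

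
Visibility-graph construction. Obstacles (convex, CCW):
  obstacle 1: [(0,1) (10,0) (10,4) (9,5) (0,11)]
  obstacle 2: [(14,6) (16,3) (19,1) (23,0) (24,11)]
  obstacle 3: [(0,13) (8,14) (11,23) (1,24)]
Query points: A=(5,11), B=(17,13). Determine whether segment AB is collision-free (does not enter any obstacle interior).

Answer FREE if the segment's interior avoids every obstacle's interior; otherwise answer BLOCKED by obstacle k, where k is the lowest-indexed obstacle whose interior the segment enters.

FREE

Obstacle 1 [(0,1) (10,0) (10,4) (9,5) (0,11)]:
  edge (0,1)–(10,0): clear
  edge (10,0)–(10,4): clear
  edge (10,4)–(9,5): clear
  edge (9,5)–(0,11): clear
  edge (0,11)–(0,1): clear
  midpoint (11,12) outside
  → clear
Obstacle 2 [(14,6) (16,3) (19,1) (23,0) (24,11)]:
  edge (14,6)–(16,3): clear
  edge (16,3)–(19,1): clear
  edge (19,1)–(23,0): clear
  edge (23,0)–(24,11): clear
  edge (24,11)–(14,6): clear
  midpoint (11,12) outside
  → clear
Obstacle 3 [(0,13) (8,14) (11,23) (1,24)]:
  edge (0,13)–(8,14): clear
  edge (8,14)–(11,23): clear
  edge (11,23)–(1,24): clear
  edge (1,24)–(0,13): clear
  midpoint (11,12) outside
  → clear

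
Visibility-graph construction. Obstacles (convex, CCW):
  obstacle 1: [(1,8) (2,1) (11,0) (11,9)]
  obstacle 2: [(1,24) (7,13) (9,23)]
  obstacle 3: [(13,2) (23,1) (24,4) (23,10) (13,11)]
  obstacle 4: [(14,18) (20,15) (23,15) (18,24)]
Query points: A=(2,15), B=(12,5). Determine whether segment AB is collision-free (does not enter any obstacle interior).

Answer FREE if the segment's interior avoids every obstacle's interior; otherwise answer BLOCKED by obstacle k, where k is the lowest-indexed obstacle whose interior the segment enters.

BLOCKED by obstacle 1

Obstacle 1 [(1,8) (2,1) (11,0) (11,9)]:
  edge (1,8)–(2,1): clear
  edge (2,1)–(11,0): clear
  edge (11,0)–(11,9): crosses AB
  edge (11,9)–(1,8): crosses AB
  → BLOCKED
Obstacle 2 [(1,24) (7,13) (9,23)]:
  edge (1,24)–(7,13): clear
  edge (7,13)–(9,23): clear
  edge (9,23)–(1,24): clear
  midpoint (7,10) outside
  → clear
Obstacle 3 [(13,2) (23,1) (24,4) (23,10) (13,11)]:
  edge (13,2)–(23,1): clear
  edge (23,1)–(24,4): clear
  edge (24,4)–(23,10): clear
  edge (23,10)–(13,11): clear
  edge (13,11)–(13,2): clear
  midpoint (7,10) outside
  → clear
Obstacle 4 [(14,18) (20,15) (23,15) (18,24)]:
  edge (14,18)–(20,15): clear
  edge (20,15)–(23,15): clear
  edge (23,15)–(18,24): clear
  edge (18,24)–(14,18): clear
  midpoint (7,10) outside
  → clear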